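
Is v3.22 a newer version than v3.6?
Yes. Version numbers are compared segment by segment as integers, not as decimals: minor version 22 > 6, so v3.22 > v3.6 (even though the decimal 3.22 < 3.6).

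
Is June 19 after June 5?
Yes. Day 19 comes after day 5 in June — this is a date comparison, not a decimal one (the decimal 6.19 would be smaller than 6.5).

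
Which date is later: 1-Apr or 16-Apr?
16-Apr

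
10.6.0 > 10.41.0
False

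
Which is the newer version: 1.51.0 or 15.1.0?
15.1.0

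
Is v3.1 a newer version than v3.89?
No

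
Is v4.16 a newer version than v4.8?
Yes. Version numbers are compared segment by segment as integers, not as decimals: minor version 16 > 8, so v4.16 > v4.8 (even though the decimal 4.16 < 4.8).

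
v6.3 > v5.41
True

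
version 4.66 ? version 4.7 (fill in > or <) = >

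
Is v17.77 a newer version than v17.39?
Yes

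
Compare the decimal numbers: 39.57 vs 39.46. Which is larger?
39.57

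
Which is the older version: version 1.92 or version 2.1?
version 1.92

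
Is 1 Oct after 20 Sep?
Yes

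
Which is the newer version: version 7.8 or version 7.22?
version 7.22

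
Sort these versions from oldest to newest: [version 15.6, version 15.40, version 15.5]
[version 15.5, version 15.6, version 15.40]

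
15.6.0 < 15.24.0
True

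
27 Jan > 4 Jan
True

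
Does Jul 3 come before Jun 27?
No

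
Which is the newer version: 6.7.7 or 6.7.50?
6.7.50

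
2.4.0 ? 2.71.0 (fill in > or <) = <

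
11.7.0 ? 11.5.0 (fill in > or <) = >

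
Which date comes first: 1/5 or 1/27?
1/5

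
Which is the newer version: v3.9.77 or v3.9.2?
v3.9.77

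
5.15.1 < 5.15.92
True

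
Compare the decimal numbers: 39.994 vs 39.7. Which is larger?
39.994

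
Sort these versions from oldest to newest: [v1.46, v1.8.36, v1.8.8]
[v1.8.8, v1.8.36, v1.46]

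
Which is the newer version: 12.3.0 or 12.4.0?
12.4.0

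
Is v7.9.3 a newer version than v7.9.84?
No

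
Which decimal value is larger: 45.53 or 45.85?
45.85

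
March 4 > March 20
False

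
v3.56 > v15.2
False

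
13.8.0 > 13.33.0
False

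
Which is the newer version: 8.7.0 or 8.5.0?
8.7.0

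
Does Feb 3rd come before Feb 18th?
Yes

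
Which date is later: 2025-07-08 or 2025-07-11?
2025-07-11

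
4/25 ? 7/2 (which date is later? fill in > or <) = <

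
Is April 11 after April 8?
Yes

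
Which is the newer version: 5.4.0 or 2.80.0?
5.4.0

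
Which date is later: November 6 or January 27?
November 6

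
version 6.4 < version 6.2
False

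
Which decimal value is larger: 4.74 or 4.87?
4.87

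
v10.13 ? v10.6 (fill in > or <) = >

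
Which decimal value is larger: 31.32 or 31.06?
31.32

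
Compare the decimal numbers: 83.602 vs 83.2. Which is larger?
83.602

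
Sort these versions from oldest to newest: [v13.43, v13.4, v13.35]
[v13.4, v13.35, v13.43]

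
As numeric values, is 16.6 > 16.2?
True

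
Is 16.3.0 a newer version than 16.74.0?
No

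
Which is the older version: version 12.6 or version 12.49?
version 12.6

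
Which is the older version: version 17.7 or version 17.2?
version 17.2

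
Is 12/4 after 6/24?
Yes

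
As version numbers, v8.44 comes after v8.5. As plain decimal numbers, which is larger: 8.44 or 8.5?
8.5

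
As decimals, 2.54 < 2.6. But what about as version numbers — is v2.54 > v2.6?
True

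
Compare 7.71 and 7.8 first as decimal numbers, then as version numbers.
As decimals: 7.71 < 7.8. As versions: v7.71 > v7.8 (minor version 71 > 8).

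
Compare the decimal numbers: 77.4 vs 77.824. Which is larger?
77.824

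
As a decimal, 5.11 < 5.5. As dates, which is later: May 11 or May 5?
May 11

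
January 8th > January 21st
False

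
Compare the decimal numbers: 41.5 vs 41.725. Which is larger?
41.725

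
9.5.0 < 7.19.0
False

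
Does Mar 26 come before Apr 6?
Yes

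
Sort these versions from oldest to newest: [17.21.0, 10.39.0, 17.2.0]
[10.39.0, 17.2.0, 17.21.0]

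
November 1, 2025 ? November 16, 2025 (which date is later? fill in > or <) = <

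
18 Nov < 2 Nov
False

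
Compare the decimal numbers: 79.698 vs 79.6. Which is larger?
79.698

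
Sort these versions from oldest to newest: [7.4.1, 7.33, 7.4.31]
[7.4.1, 7.4.31, 7.33]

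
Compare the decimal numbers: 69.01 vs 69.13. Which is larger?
69.13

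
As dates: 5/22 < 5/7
False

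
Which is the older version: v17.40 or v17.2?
v17.2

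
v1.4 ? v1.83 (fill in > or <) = <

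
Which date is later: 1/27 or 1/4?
1/27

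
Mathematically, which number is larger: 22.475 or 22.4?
22.475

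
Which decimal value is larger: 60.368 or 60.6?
60.6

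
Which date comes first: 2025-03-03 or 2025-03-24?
2025-03-03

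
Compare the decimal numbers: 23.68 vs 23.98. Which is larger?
23.98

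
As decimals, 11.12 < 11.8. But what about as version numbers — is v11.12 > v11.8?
True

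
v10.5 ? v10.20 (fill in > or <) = <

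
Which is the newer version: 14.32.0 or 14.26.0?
14.32.0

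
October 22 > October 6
True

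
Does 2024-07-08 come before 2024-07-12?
Yes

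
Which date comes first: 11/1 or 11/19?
11/1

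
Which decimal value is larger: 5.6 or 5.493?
5.6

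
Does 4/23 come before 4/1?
No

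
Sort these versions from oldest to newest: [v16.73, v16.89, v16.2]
[v16.2, v16.73, v16.89]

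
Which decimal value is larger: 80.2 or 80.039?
80.2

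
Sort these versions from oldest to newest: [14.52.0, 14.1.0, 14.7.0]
[14.1.0, 14.7.0, 14.52.0]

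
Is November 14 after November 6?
Yes. Day 14 comes after day 6 in November — this is a date comparison, not a decimal one (the decimal 11.14 would be smaller than 11.6).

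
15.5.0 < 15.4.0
False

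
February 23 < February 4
False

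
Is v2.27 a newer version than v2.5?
Yes. Version numbers are compared segment by segment as integers, not as decimals: minor version 27 > 5, so v2.27 > v2.5 (even though the decimal 2.27 < 2.5).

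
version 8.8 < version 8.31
True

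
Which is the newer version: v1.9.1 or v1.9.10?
v1.9.10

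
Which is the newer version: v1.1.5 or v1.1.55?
v1.1.55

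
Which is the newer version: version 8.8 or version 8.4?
version 8.8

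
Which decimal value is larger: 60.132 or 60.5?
60.5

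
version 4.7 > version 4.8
False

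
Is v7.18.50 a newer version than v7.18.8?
Yes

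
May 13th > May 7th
True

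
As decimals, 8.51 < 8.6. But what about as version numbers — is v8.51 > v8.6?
True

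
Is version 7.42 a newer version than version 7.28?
Yes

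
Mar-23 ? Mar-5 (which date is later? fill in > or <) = >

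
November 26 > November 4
True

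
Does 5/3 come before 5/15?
Yes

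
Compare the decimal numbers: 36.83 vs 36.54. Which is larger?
36.83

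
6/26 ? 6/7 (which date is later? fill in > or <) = >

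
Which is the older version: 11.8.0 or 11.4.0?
11.4.0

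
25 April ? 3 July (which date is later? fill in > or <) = <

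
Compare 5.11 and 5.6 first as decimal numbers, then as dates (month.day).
As decimals: 5.11 < 5.6. As dates: 5/11 is later than 5/6 (day 11 > day 6).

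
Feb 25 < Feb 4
False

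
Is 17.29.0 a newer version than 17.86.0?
No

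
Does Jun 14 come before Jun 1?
No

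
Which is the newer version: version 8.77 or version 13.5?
version 13.5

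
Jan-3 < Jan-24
True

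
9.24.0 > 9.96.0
False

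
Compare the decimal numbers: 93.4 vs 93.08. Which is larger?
93.4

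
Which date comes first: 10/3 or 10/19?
10/3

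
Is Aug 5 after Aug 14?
No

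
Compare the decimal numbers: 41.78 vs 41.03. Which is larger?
41.78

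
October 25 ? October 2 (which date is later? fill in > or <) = >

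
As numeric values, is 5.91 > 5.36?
True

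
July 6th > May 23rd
True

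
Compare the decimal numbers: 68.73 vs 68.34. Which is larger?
68.73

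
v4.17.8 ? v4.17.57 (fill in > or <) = <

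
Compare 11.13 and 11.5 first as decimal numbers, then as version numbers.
As decimals: 11.13 < 11.5. As versions: v11.13 > v11.5 (minor version 13 > 5).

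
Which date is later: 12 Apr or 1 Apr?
12 Apr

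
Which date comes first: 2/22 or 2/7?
2/7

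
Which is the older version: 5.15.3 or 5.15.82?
5.15.3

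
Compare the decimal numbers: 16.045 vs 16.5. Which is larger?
16.5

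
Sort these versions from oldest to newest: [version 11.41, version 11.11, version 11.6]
[version 11.6, version 11.11, version 11.41]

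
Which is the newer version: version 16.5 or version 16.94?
version 16.94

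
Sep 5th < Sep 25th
True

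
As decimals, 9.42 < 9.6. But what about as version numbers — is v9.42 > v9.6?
True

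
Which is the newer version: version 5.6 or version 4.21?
version 5.6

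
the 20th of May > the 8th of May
True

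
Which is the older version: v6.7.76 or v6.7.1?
v6.7.1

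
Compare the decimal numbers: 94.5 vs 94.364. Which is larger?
94.5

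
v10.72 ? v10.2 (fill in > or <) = >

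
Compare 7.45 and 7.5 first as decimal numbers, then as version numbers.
As decimals: 7.45 < 7.5. As versions: v7.45 > v7.5 (minor version 45 > 5).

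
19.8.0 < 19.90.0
True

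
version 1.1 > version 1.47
False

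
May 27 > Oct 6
False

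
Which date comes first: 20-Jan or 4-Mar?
20-Jan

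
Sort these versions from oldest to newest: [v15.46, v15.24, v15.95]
[v15.24, v15.46, v15.95]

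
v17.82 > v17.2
True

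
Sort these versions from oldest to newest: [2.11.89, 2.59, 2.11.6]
[2.11.6, 2.11.89, 2.59]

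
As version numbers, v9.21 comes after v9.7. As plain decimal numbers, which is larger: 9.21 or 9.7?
9.7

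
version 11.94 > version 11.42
True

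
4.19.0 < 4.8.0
False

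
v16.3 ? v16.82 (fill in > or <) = <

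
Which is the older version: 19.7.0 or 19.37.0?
19.7.0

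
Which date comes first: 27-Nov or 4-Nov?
4-Nov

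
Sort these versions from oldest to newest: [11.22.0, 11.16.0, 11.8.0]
[11.8.0, 11.16.0, 11.22.0]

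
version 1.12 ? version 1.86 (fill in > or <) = <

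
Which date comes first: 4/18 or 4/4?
4/4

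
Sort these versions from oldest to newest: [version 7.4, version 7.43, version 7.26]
[version 7.4, version 7.26, version 7.43]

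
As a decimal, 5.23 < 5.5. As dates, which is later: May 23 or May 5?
May 23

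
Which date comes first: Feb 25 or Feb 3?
Feb 3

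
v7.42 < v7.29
False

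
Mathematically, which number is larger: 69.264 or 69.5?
69.5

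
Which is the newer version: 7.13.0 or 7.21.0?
7.21.0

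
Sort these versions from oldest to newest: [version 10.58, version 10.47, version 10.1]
[version 10.1, version 10.47, version 10.58]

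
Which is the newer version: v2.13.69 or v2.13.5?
v2.13.69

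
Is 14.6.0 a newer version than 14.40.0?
No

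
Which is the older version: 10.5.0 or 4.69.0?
4.69.0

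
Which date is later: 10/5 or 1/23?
10/5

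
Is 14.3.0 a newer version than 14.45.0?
No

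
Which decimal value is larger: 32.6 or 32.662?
32.662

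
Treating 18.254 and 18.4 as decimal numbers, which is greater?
18.4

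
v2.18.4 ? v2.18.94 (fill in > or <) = <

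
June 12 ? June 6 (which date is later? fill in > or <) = >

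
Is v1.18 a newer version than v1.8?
Yes. Version numbers are compared segment by segment as integers, not as decimals: minor version 18 > 8, so v1.18 > v1.8 (even though the decimal 1.18 < 1.8).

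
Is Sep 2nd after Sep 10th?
No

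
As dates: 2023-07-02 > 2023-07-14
False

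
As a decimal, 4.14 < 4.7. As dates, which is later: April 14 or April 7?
April 14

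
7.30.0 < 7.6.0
False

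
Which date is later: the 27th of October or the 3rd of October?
the 27th of October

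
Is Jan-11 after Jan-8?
Yes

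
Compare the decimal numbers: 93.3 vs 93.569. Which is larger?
93.569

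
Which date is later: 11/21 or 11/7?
11/21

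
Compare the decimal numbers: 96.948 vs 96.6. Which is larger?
96.948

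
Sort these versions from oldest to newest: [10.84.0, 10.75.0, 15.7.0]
[10.75.0, 10.84.0, 15.7.0]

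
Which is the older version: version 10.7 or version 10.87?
version 10.7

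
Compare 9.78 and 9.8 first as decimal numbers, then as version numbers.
As decimals: 9.78 < 9.8. As versions: v9.78 > v9.8 (minor version 78 > 8).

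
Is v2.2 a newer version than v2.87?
No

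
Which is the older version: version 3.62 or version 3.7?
version 3.7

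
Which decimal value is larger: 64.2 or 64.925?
64.925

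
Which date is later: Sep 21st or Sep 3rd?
Sep 21st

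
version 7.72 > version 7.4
True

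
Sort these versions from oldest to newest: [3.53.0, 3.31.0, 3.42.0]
[3.31.0, 3.42.0, 3.53.0]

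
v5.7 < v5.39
True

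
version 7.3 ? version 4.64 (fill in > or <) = >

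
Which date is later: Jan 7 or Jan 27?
Jan 27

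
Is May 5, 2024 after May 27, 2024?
No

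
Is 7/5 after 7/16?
No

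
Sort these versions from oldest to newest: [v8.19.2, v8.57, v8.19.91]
[v8.19.2, v8.19.91, v8.57]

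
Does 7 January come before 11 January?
Yes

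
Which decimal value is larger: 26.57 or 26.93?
26.93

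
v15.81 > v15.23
True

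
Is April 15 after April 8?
Yes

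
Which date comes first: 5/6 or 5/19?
5/6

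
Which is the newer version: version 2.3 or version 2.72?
version 2.72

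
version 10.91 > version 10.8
True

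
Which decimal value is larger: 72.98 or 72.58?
72.98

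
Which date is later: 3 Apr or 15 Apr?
15 Apr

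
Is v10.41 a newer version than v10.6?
Yes. Version numbers are compared segment by segment as integers, not as decimals: minor version 41 > 6, so v10.41 > v10.6 (even though the decimal 10.41 < 10.6).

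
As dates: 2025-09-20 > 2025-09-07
True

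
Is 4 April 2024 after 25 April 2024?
No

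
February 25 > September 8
False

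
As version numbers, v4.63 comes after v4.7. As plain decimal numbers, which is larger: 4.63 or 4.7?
4.7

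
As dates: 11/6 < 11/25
True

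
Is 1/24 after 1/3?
Yes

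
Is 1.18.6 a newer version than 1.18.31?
No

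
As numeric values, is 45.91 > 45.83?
True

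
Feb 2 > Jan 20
True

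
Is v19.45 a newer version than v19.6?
Yes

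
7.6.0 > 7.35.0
False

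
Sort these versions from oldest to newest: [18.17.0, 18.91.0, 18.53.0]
[18.17.0, 18.53.0, 18.91.0]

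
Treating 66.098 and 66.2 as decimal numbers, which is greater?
66.2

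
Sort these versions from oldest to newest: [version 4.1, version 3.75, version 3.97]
[version 3.75, version 3.97, version 4.1]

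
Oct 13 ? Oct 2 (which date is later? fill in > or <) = >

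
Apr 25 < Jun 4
True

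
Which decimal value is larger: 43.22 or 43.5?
43.5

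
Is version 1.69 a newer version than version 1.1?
Yes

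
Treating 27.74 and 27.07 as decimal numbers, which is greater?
27.74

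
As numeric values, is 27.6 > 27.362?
True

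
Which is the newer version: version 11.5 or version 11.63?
version 11.63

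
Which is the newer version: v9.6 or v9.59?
v9.59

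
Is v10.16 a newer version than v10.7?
Yes. Version numbers are compared segment by segment as integers, not as decimals: minor version 16 > 7, so v10.16 > v10.7 (even though the decimal 10.16 < 10.7).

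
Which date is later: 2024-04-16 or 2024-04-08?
2024-04-16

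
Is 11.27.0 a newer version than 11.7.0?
Yes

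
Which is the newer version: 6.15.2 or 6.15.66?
6.15.66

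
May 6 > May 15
False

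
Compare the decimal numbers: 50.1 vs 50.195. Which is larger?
50.195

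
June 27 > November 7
False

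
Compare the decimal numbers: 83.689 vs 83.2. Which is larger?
83.689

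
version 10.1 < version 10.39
True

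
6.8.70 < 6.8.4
False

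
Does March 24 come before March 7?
No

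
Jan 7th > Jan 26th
False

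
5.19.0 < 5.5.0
False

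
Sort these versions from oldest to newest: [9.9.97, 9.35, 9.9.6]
[9.9.6, 9.9.97, 9.35]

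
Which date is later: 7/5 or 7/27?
7/27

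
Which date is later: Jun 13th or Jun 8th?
Jun 13th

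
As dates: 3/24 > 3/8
True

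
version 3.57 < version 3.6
False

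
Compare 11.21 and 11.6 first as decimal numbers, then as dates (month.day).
As decimals: 11.21 < 11.6. As dates: 11/21 is later than 11/6 (day 21 > day 6).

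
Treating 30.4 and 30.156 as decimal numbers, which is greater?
30.4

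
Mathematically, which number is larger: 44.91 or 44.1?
44.91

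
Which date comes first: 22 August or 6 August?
6 August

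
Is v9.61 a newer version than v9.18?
Yes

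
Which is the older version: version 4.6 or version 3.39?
version 3.39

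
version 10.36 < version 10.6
False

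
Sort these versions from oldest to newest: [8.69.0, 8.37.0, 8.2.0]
[8.2.0, 8.37.0, 8.69.0]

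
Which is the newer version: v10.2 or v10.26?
v10.26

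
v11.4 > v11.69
False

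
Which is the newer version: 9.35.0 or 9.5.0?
9.35.0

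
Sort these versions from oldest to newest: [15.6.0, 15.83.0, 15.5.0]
[15.5.0, 15.6.0, 15.83.0]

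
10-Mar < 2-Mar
False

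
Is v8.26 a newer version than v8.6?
Yes. Version numbers are compared segment by segment as integers, not as decimals: minor version 26 > 6, so v8.26 > v8.6 (even though the decimal 8.26 < 8.6).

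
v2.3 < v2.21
True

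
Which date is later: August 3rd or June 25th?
August 3rd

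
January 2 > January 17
False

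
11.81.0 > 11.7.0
True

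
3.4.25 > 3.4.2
True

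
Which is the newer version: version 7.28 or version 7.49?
version 7.49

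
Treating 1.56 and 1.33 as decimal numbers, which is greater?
1.56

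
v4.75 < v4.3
False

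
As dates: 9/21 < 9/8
False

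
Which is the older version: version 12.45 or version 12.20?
version 12.20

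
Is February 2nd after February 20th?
No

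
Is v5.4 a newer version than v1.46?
Yes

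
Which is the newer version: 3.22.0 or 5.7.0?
5.7.0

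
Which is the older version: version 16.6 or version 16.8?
version 16.6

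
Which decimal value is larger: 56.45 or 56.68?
56.68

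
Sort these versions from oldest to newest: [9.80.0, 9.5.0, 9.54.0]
[9.5.0, 9.54.0, 9.80.0]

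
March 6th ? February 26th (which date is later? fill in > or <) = >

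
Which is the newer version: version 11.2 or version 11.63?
version 11.63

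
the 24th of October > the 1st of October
True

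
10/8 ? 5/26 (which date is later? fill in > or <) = >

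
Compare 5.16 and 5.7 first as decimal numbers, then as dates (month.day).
As decimals: 5.16 < 5.7. As dates: 5/16 is later than 5/7 (day 16 > day 7).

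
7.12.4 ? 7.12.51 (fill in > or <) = <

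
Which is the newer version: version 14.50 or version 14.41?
version 14.50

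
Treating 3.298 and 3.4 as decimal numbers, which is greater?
3.4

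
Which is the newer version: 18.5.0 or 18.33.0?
18.33.0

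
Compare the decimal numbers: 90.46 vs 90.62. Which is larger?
90.62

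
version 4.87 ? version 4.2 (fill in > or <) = >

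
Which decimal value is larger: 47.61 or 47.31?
47.61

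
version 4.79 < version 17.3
True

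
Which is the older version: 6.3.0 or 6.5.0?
6.3.0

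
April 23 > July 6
False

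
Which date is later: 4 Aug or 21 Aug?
21 Aug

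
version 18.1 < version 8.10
False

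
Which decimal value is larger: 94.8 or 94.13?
94.8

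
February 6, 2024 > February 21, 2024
False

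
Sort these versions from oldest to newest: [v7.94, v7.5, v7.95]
[v7.5, v7.94, v7.95]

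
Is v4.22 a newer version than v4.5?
Yes. Version numbers are compared segment by segment as integers, not as decimals: minor version 22 > 5, so v4.22 > v4.5 (even though the decimal 4.22 < 4.5).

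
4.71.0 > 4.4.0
True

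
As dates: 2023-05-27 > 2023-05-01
True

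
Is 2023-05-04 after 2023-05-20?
No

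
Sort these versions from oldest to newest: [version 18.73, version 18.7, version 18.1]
[version 18.1, version 18.7, version 18.73]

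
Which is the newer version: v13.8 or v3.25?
v13.8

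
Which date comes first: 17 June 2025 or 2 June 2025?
2 June 2025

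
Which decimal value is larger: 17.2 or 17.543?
17.543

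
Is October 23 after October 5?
Yes. Day 23 comes after day 5 in October — this is a date comparison, not a decimal one (the decimal 10.23 would be smaller than 10.5).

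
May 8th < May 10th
True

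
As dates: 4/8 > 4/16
False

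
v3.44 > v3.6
True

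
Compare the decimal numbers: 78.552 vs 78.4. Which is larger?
78.552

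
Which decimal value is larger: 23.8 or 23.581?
23.8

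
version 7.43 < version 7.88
True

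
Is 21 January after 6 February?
No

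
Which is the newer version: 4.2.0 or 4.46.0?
4.46.0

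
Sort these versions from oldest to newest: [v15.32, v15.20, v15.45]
[v15.20, v15.32, v15.45]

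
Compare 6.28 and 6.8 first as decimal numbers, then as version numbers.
As decimals: 6.28 < 6.8. As versions: v6.28 > v6.8 (minor version 28 > 8).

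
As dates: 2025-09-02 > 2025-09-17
False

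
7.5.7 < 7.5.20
True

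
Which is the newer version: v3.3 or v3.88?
v3.88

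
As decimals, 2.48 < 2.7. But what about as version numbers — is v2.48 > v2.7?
True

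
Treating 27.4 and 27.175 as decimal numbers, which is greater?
27.4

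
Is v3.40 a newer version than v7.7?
No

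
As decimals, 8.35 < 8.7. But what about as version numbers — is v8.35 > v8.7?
True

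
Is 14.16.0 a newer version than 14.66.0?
No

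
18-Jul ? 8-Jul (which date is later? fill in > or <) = >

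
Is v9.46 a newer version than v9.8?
Yes. Version numbers are compared segment by segment as integers, not as decimals: minor version 46 > 8, so v9.46 > v9.8 (even though the decimal 9.46 < 9.8).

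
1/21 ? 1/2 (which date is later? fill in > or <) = >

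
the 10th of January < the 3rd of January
False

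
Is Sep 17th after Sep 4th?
Yes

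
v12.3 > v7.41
True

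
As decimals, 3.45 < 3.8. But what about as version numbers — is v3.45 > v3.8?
True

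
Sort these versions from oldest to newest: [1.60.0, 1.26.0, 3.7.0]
[1.26.0, 1.60.0, 3.7.0]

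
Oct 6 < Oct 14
True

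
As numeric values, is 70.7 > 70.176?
True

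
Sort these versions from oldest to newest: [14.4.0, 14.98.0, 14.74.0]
[14.4.0, 14.74.0, 14.98.0]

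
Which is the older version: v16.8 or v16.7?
v16.7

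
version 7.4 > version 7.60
False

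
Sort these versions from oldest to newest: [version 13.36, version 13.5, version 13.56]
[version 13.5, version 13.36, version 13.56]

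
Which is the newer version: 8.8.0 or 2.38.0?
8.8.0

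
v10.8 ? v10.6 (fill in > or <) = >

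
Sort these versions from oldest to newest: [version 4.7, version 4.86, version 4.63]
[version 4.7, version 4.63, version 4.86]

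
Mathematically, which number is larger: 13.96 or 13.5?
13.96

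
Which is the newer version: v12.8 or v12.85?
v12.85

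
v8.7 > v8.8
False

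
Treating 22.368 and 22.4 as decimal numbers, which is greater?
22.4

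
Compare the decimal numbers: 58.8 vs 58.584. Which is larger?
58.8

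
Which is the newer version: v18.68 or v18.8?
v18.68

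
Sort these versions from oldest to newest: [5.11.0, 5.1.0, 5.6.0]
[5.1.0, 5.6.0, 5.11.0]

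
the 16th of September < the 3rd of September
False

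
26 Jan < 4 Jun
True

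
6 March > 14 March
False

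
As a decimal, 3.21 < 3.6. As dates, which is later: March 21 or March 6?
March 21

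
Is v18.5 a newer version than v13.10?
Yes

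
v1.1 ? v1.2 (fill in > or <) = <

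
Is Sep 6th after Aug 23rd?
Yes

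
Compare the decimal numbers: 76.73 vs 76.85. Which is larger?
76.85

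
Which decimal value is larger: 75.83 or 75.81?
75.83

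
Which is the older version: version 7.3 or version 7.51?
version 7.3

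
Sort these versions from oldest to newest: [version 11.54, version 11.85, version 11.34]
[version 11.34, version 11.54, version 11.85]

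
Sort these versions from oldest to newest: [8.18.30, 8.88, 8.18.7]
[8.18.7, 8.18.30, 8.88]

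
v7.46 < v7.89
True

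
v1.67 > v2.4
False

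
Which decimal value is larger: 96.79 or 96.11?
96.79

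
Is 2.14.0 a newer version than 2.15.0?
No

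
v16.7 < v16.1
False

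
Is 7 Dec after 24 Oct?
Yes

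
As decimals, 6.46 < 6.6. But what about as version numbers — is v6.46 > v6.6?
True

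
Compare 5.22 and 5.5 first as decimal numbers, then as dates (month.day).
As decimals: 5.22 < 5.5. As dates: 5/22 is later than 5/5 (day 22 > day 5).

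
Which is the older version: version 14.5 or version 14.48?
version 14.5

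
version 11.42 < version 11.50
True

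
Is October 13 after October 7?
Yes. Day 13 comes after day 7 in October — this is a date comparison, not a decimal one (the decimal 10.13 would be smaller than 10.7).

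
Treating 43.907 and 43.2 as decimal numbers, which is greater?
43.907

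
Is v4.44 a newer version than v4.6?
Yes. Version numbers are compared segment by segment as integers, not as decimals: minor version 44 > 6, so v4.44 > v4.6 (even though the decimal 4.44 < 4.6).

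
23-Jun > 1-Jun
True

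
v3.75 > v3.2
True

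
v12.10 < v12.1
False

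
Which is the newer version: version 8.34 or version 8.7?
version 8.34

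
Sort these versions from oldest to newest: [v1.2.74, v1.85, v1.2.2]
[v1.2.2, v1.2.74, v1.85]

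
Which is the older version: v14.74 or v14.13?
v14.13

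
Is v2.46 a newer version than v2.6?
Yes. Version numbers are compared segment by segment as integers, not as decimals: minor version 46 > 6, so v2.46 > v2.6 (even though the decimal 2.46 < 2.6).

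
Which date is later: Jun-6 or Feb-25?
Jun-6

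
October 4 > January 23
True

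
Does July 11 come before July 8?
No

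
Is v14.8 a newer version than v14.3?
Yes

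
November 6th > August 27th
True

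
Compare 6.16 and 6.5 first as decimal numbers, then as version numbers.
As decimals: 6.16 < 6.5. As versions: v6.16 > v6.5 (minor version 16 > 5).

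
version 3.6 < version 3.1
False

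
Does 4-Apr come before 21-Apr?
Yes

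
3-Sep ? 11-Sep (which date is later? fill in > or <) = <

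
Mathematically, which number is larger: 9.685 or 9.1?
9.685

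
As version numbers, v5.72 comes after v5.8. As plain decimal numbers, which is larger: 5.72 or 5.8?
5.8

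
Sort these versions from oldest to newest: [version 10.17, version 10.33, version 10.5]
[version 10.5, version 10.17, version 10.33]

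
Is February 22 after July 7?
No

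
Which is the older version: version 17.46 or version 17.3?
version 17.3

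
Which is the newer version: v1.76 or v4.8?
v4.8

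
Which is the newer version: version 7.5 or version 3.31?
version 7.5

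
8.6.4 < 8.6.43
True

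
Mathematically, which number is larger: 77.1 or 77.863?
77.863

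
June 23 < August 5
True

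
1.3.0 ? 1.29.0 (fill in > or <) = <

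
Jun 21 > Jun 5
True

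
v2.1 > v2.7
False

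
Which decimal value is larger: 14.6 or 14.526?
14.6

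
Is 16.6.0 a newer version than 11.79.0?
Yes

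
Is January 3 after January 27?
No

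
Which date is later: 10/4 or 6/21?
10/4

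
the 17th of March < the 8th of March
False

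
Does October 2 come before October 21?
Yes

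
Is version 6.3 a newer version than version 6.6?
No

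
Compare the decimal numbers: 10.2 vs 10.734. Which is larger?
10.734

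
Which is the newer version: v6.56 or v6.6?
v6.56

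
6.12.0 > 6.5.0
True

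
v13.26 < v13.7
False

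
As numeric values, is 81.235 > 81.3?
False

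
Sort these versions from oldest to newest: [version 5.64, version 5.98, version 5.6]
[version 5.6, version 5.64, version 5.98]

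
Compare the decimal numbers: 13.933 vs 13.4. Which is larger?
13.933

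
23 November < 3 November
False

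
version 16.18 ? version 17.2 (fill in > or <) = <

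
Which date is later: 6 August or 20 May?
6 August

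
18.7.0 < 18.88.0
True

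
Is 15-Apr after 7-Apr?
Yes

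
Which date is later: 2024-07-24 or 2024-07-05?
2024-07-24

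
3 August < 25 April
False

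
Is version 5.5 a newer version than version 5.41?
No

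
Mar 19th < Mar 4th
False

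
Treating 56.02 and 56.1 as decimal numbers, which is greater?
56.1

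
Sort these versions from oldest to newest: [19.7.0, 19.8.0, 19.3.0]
[19.3.0, 19.7.0, 19.8.0]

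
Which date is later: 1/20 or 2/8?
2/8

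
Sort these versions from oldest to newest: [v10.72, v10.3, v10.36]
[v10.3, v10.36, v10.72]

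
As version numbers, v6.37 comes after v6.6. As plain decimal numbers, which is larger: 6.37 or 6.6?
6.6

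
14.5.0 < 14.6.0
True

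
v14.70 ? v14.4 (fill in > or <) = >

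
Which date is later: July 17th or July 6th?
July 17th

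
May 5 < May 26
True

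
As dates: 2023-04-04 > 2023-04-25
False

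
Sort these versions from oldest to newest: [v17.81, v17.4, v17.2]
[v17.2, v17.4, v17.81]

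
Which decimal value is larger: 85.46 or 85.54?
85.54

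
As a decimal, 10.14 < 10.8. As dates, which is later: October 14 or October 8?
October 14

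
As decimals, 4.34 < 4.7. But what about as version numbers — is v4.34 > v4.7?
True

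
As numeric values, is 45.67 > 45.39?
True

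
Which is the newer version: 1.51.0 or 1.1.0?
1.51.0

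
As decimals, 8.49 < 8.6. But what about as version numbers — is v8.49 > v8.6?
True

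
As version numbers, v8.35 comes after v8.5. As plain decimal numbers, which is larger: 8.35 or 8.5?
8.5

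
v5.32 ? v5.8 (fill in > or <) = >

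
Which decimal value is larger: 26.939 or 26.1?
26.939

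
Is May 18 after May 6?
Yes. Day 18 comes after day 6 in May — this is a date comparison, not a decimal one (the decimal 5.18 would be smaller than 5.6).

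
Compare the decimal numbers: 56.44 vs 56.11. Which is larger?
56.44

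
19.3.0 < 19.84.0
True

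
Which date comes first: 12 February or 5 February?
5 February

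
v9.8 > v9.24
False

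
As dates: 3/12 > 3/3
True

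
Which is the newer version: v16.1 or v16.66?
v16.66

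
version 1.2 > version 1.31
False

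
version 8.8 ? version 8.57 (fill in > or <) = <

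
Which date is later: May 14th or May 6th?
May 14th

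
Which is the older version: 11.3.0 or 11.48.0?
11.3.0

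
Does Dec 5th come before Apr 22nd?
No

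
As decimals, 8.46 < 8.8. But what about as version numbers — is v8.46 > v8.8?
True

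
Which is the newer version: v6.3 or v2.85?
v6.3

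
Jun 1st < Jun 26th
True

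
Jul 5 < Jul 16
True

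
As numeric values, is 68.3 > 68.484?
False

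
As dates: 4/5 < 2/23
False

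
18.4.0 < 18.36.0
True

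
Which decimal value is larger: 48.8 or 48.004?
48.8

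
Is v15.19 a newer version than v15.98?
No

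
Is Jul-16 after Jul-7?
Yes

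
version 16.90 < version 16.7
False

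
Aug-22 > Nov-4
False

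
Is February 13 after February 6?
Yes. Day 13 comes after day 6 in February — this is a date comparison, not a decimal one (the decimal 2.13 would be smaller than 2.6).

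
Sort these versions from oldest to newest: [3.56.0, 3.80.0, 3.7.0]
[3.7.0, 3.56.0, 3.80.0]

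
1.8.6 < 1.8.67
True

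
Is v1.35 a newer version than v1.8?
Yes. Version numbers are compared segment by segment as integers, not as decimals: minor version 35 > 8, so v1.35 > v1.8 (even though the decimal 1.35 < 1.8).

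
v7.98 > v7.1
True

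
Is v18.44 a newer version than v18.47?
No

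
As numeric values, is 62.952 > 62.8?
True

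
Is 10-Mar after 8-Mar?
Yes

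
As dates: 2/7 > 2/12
False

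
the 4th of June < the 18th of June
True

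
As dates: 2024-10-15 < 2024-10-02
False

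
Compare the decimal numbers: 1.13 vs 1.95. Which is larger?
1.95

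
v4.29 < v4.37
True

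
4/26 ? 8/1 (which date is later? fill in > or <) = <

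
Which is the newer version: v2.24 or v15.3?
v15.3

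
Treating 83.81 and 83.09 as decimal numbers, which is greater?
83.81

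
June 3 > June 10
False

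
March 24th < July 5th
True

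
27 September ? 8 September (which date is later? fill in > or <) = >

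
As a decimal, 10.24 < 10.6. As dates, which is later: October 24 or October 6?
October 24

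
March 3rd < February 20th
False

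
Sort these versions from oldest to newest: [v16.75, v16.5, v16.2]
[v16.2, v16.5, v16.75]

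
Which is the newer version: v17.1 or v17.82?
v17.82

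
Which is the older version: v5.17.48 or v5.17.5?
v5.17.5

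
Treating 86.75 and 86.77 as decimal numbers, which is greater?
86.77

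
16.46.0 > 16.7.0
True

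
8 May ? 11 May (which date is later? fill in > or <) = <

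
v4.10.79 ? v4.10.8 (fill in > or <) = >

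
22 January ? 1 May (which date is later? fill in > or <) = <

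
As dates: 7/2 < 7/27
True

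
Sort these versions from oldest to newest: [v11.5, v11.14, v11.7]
[v11.5, v11.7, v11.14]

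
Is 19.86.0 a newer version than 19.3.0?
Yes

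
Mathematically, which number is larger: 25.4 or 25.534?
25.534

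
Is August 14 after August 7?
Yes. Day 14 comes after day 7 in August — this is a date comparison, not a decimal one (the decimal 8.14 would be smaller than 8.7).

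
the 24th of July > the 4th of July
True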